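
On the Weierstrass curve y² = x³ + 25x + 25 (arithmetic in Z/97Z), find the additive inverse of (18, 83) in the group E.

-(18, 83) = (18, -83 mod 97) = (18, 14).

(18, 14)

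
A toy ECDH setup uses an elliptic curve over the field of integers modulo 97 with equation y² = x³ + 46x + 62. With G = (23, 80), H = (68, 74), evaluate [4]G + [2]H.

First 4G:
Repeated addition: build up to 4G.
2G: tangent at (23, 80): λ = (3·23² + 46)/(2·80) ≡ 81/63. 63⁻¹ ≡ 77 (mod 97), so λ ≡ 81·77 ≡ 29.
  x = λ² - 23 - 23 = 841 - 46 ≡ 19; y = λ·(23 - 19) - 80 ≡ 36. → (19, 36)
3G: (19, 36) + (23, 80). λ = (80 - 36)/(23 - 19) ≡ 44/4 mod 97. 4⁻¹ ≡ 73 (mod 97) since 4·73 = 292 ≡ 1, so λ ≡ 11.
  x = λ² - 19 - 23 = 121 - 42 ≡ 79; y = λ·(19 - 79) - 36 ≡ 80. → (79, 80)
4G: (79, 80) + (23, 80). λ = (80 - 80)/(23 - 79) ≡ 0/41 mod 97. 41⁻¹ ≡ 71 (mod 97) since 41·71 = 2911 ≡ 1, so λ ≡ 0.
  x = λ² - 79 - 23 = 0 - 102 ≡ 92; y = λ·(79 - 92) - 80 ≡ 17. → (92, 17)
4G = (92, 17).
Next 2H:
Repeated addition: build up to 2H.
2H: tangent at (68, 74): λ = (3·68² + 46)/(2·74) ≡ 47/51. 51⁻¹ ≡ 78 (mod 97), so λ ≡ 47·78 ≡ 77.
  x = λ² - 68 - 68 = 5929 - 136 ≡ 70; y = λ·(68 - 70) - 74 ≡ 63. → (70, 63)
2H = (70, 63).
Finally 4G + 2H:
(92, 17) + (70, 63). λ = (63 - 17)/(70 - 92) ≡ 46/75 mod 97. 75⁻¹ ≡ 22 (mod 97) since 75·22 = 1650 ≡ 1, so λ ≡ 42.
  x = λ² - 92 - 70 = 1764 - 162 ≡ 50; y = λ·(92 - 50) - 17 ≡ 1. → (50, 1)

(50, 1)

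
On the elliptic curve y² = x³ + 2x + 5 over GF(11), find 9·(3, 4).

Write Q = (3, 4).
Double-and-add on 9 = (1001)₂. Start with Q = (3, 4) for the leading 1-bit.
double: tangent at (3, 4): λ = (3·3² + 2)/(2·4) ≡ 7/8. 8⁻¹ ≡ 7 (mod 11), so λ ≡ 7·7 ≡ 5.
  x = λ² - 3 - 3 = 25 - 6 ≡ 8; y = λ·(3 - 8) - 4 ≡ 4. → (8, 4)
double: tangent at (8, 4): λ = (3·8² + 2)/(2·4) ≡ 7/8. 8⁻¹ ≡ 7 (mod 11) since 8·7 = 56 ≡ 1, so λ ≡ 7·7 ≡ 5.
  x = λ² - 8 - 8 = 25 - 16 ≡ 9; y = λ·(8 - 9) - 4 ≡ 2. → (9, 2)
double: tangent at (9, 2): λ = (3·9² + 2)/(2·2) ≡ 3/4. 4⁻¹ ≡ 3 (mod 11), so λ ≡ 3·3 ≡ 9.
  x = λ² - 9 - 9 = 81 - 18 ≡ 8; y = λ·(9 - 8) - 2 ≡ 7. → (8, 7)
add Q: (8, 7) + (3, 4). λ = (4 - 7)/(3 - 8) ≡ 8/6 mod 11. 6⁻¹ ≡ 2 (mod 11), so λ ≡ 5.
  x = λ² - 8 - 3 = 25 - 11 ≡ 3; y = λ·(8 - 3) - 7 ≡ 7. → (3, 7)

(3, 7)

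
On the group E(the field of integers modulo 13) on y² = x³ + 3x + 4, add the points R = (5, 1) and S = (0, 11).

(12, 0)

(5, 1) + (0, 11). λ = (11 - 1)/(0 - 5) ≡ 10/8 mod 13. 8⁻¹ ≡ 5 (mod 13) since 8·5 = 40 ≡ 1, so λ ≡ 11.
  x = λ² - 5 - 0 = 121 - 5 ≡ 12; y = λ·(5 - 12) - 1 ≡ 0. → (12, 0)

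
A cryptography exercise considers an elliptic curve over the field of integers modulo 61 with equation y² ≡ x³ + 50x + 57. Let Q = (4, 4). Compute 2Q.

tangent at (4, 4): λ = (3·4² + 50)/(2·4) ≡ 37/8. 8⁻¹ ≡ 23 (mod 61), so λ ≡ 37·23 ≡ 58.
  x = λ² - 4 - 4 = 3364 - 8 ≡ 1; y = λ·(4 - 1) - 4 ≡ 48. → (1, 48)

(1, 48)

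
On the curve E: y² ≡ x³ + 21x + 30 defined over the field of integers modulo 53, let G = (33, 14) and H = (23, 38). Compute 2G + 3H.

(41, 45)

First 2G:
Repeated addition: build up to 2G.
2G: tangent at (33, 14): λ = (3·33² + 21)/(2·14) ≡ 2/28. 28⁻¹ ≡ 36 (mod 53), so λ ≡ 2·36 ≡ 19.
  x = λ² - 33 - 33 = 361 - 66 ≡ 30; y = λ·(33 - 30) - 14 ≡ 43. → (30, 43)
2G = (30, 43).
Next 3H:
Repeated addition: build up to 3H.
2H: tangent at (23, 38): λ = (3·23² + 21)/(2·38) ≡ 18/23. 23⁻¹ ≡ 30 (mod 53) since 23·30 = 690 ≡ 1, so λ ≡ 18·30 ≡ 10.
  x = λ² - 23 - 23 = 100 - 46 ≡ 1; y = λ·(23 - 1) - 38 ≡ 23. → (1, 23)
3H: (1, 23) + (23, 38). λ = (38 - 23)/(23 - 1) ≡ 15/22 mod 53. 22⁻¹ ≡ 41 (mod 53) since 22·41 = 902 ≡ 1, so λ ≡ 32.
  x = λ² - 1 - 23 = 1024 - 24 ≡ 46; y = λ·(1 - 46) - 23 ≡ 21. → (46, 21)
3H = (46, 21).
Finally 2G + 3H:
(30, 43) + (46, 21). λ = (21 - 43)/(46 - 30) ≡ 31/16 mod 53. 16⁻¹ ≡ 10 (mod 53) since 16·10 = 160 ≡ 1, so λ ≡ 45.
  x = λ² - 30 - 46 = 2025 - 76 ≡ 41; y = λ·(30 - 41) - 43 ≡ 45. → (41, 45)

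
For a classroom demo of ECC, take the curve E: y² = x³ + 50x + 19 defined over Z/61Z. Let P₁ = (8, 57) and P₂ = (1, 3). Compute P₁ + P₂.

(8, 57) + (1, 3). λ = (3 - 57)/(1 - 8) ≡ 7/54 mod 61. 54⁻¹ ≡ 26 (mod 61) since 54·26 = 1404 ≡ 1, so λ ≡ 60.
  x = λ² - 8 - 1 = 3600 - 9 ≡ 53; y = λ·(8 - 53) - 57 ≡ 49. → (53, 49)

(53, 49)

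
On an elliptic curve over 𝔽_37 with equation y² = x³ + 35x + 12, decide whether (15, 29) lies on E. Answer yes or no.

y² = 29² ≡ 27; x³ + 35x + 12 = 3912 ≡ 27 (mod 37). 27 = 27.

yes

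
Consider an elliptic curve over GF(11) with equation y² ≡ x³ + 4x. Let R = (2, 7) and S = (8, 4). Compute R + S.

(4, 5)

(2, 7) + (8, 4). λ = (4 - 7)/(8 - 2) ≡ 8/6 mod 11. 6⁻¹ ≡ 2 (mod 11), so λ ≡ 5.
  x = λ² - 2 - 8 = 25 - 10 ≡ 4; y = λ·(2 - 4) - 7 ≡ 5. → (4, 5)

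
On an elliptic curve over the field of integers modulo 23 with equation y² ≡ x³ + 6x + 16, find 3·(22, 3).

Write P = (22, 3).
Repeated addition: build up to 3P.
2P: tangent at (22, 3): λ = (3·22² + 6)/(2·3) ≡ 9/6. 6⁻¹ ≡ 4 (mod 23), so λ ≡ 9·4 ≡ 13.
  x = λ² - 22 - 22 = 169 - 44 ≡ 10; y = λ·(22 - 10) - 3 ≡ 15. → (10, 15)
3P: (10, 15) + (22, 3). λ = (3 - 15)/(22 - 10) ≡ 11/12 mod 23. 12⁻¹ ≡ 2 (mod 23), so λ ≡ 22.
  x = λ² - 10 - 22 = 484 - 32 ≡ 15; y = λ·(10 - 15) - 15 ≡ 13. → (15, 13)

(15, 13)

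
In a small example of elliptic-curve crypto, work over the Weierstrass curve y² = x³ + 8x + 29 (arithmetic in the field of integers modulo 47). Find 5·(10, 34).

Write P = (10, 34).
Double-and-add on 5 = (101)₂. Start with P = (10, 34) for the leading 1-bit.
double: tangent at (10, 34): λ = (3·10² + 8)/(2·34) ≡ 26/21. 21⁻¹ ≡ 9 (mod 47), so λ ≡ 26·9 ≡ 46.
  x = λ² - 10 - 10 = 2116 - 20 ≡ 28; y = λ·(10 - 28) - 34 ≡ 31. → (28, 31)
double: tangent at (28, 31): λ = (3·28² + 8)/(2·31) ≡ 10/15. 15⁻¹ ≡ 22 (mod 47), so λ ≡ 10·22 ≡ 32.
  x = λ² - 28 - 28 = 1024 - 56 ≡ 28; y = λ·(28 - 28) - 31 ≡ 16. → (28, 16)
add P: (28, 16) + (10, 34). λ = (34 - 16)/(10 - 28) ≡ 18/29 mod 47. 29⁻¹ ≡ 13 (mod 47), so λ ≡ 46.
  x = λ² - 28 - 10 = 2116 - 38 ≡ 10; y = λ·(28 - 10) - 16 ≡ 13. → (10, 13)

(10, 13)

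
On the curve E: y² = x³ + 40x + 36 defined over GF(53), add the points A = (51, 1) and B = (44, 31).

(51, 1) + (44, 31). λ = (31 - 1)/(44 - 51) ≡ 30/46 mod 53. 46⁻¹ ≡ 15 (mod 53) since 46·15 = 690 ≡ 1, so λ ≡ 26.
  x = λ² - 51 - 44 = 676 - 95 ≡ 51; y = λ·(51 - 51) - 1 ≡ 52. → (51, 52)

(51, 52)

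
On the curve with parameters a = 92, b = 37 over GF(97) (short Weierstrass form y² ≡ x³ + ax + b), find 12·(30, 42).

(33, 4)

Write Q = (30, 42).
Repeated addition: build up to 12Q.
2Q: tangent at (30, 42): λ = (3·30² + 92)/(2·42) ≡ 76/84. 84⁻¹ ≡ 82 (mod 97), so λ ≡ 76·82 ≡ 24.
  x = λ² - 30 - 30 = 576 - 60 ≡ 31; y = λ·(30 - 31) - 42 ≡ 31. → (31, 31)
3Q: (31, 31) + (30, 42). λ = (42 - 31)/(30 - 31) ≡ 11/96 mod 97. 96⁻¹ ≡ 96 (mod 97) since 96·96 = 9216 ≡ 1, so λ ≡ 86.
  x = λ² - 31 - 30 = 7396 - 61 ≡ 60; y = λ·(31 - 60) - 31 ≡ 94. → (60, 94)
4Q: (60, 94) + (30, 42). λ = (42 - 94)/(30 - 60) ≡ 45/67 mod 97. 67⁻¹ ≡ 42 (mod 97) since 67·42 = 2814 ≡ 1, so λ ≡ 47.
  x = λ² - 60 - 30 = 2209 - 90 ≡ 82; y = λ·(60 - 82) - 94 ≡ 36. → (82, 36)
5Q: (82, 36) + (30, 42). λ = (42 - 36)/(30 - 82) ≡ 6/45 mod 97. 45⁻¹ ≡ 69 (mod 97) since 45·69 = 3105 ≡ 1, so λ ≡ 26.
  x = λ² - 82 - 30 = 676 - 112 ≡ 79; y = λ·(82 - 79) - 36 ≡ 42. → (79, 42)
6Q: (79, 42) + (30, 42). λ = (42 - 42)/(30 - 79) ≡ 0/48 mod 97. 48⁻¹ ≡ 95 (mod 97), so λ ≡ 0.
  x = λ² - 79 - 30 = 0 - 109 ≡ 85; y = λ·(79 - 85) - 42 ≡ 55. → (85, 55)
7Q: (85, 55) + (30, 42). λ = (42 - 55)/(30 - 85) ≡ 84/42 mod 97. 42⁻¹ ≡ 67 (mod 97), so λ ≡ 2.
  x = λ² - 85 - 30 = 4 - 115 ≡ 83; y = λ·(85 - 83) - 55 ≡ 46. → (83, 46)
8Q: (83, 46) + (30, 42). λ = (42 - 46)/(30 - 83) ≡ 93/44 mod 97. 44⁻¹ ≡ 86 (mod 97) since 44·86 = 3784 ≡ 1, so λ ≡ 44.
  x = λ² - 83 - 30 = 1936 - 113 ≡ 77; y = λ·(83 - 77) - 46 ≡ 24. → (77, 24)
9Q: (77, 24) + (30, 42). λ = (42 - 24)/(30 - 77) ≡ 18/50 mod 97. 50⁻¹ ≡ 33 (mod 97) since 50·33 = 1650 ≡ 1, so λ ≡ 12.
  x = λ² - 77 - 30 = 144 - 107 ≡ 37; y = λ·(77 - 37) - 24 ≡ 68. → (37, 68)
10Q: (37, 68) + (30, 42). λ = (42 - 68)/(30 - 37) ≡ 71/90 mod 97. 90⁻¹ ≡ 83 (mod 97), so λ ≡ 73.
  x = λ² - 37 - 30 = 5329 - 67 ≡ 24; y = λ·(37 - 24) - 68 ≡ 8. → (24, 8)
11Q: (24, 8) + (30, 42). λ = (42 - 8)/(30 - 24) ≡ 34/6 mod 97. 6⁻¹ ≡ 81 (mod 97), so λ ≡ 38.
  x = λ² - 24 - 30 = 1444 - 54 ≡ 32; y = λ·(24 - 32) - 8 ≡ 76. → (32, 76)
12Q: (32, 76) + (30, 42). λ = (42 - 76)/(30 - 32) ≡ 63/95 mod 97. 95⁻¹ ≡ 48 (mod 97), so λ ≡ 17.
  x = λ² - 32 - 30 = 289 - 62 ≡ 33; y = λ·(32 - 33) - 76 ≡ 4. → (33, 4)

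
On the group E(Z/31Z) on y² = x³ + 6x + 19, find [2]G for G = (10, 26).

(0, 9)

tangent at (10, 26): λ = (3·10² + 6)/(2·26) ≡ 27/21. 21⁻¹ ≡ 3 (mod 31), so λ ≡ 27·3 ≡ 19.
  x = λ² - 10 - 10 = 361 - 20 ≡ 0; y = λ·(10 - 0) - 26 ≡ 9. → (0, 9)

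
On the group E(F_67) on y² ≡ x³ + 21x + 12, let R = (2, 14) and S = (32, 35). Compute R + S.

(2, 14) + (32, 35). λ = (35 - 14)/(32 - 2) ≡ 21/30 mod 67. 30⁻¹ ≡ 38 (mod 67) since 30·38 = 1140 ≡ 1, so λ ≡ 61.
  x = λ² - 2 - 32 = 3721 - 34 ≡ 2; y = λ·(2 - 2) - 14 ≡ 53. → (2, 53)

(2, 53)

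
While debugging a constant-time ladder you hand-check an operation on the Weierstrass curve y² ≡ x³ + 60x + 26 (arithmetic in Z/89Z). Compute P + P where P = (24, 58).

(50, 20)

tangent at (24, 58): λ = (3·24² + 60)/(2·58) ≡ 8/27. 27⁻¹ ≡ 33 (mod 89), so λ ≡ 8·33 ≡ 86.
  x = λ² - 24 - 24 = 7396 - 48 ≡ 50; y = λ·(24 - 50) - 58 ≡ 20. → (50, 20)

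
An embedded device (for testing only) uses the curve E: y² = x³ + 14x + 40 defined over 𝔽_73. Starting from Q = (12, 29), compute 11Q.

Repeated addition: build up to 11Q.
2Q: tangent at (12, 29): λ = (3·12² + 14)/(2·29) ≡ 8/58. 58⁻¹ ≡ 34 (mod 73), so λ ≡ 8·34 ≡ 53.
  x = λ² - 12 - 12 = 2809 - 24 ≡ 11; y = λ·(12 - 11) - 29 ≡ 24. → (11, 24)
3Q: (11, 24) + (12, 29). λ = (29 - 24)/(12 - 11) ≡ 5/1 mod 73. 1⁻¹ ≡ 1 (mod 73) since 1·1 = 1 ≡ 1, so λ ≡ 5.
  x = λ² - 11 - 12 = 25 - 23 ≡ 2; y = λ·(11 - 2) - 24 ≡ 21. → (2, 21)
4Q: (2, 21) + (12, 29). λ = (29 - 21)/(12 - 2) ≡ 8/10 mod 73. 10⁻¹ ≡ 22 (mod 73), so λ ≡ 30.
  x = λ² - 2 - 12 = 900 - 14 ≡ 10; y = λ·(2 - 10) - 21 ≡ 31. → (10, 31)
5Q: (10, 31) + (12, 29). λ = (29 - 31)/(12 - 10) ≡ 71/2 mod 73. 2⁻¹ ≡ 37 (mod 73), so λ ≡ 72.
  x = λ² - 10 - 12 = 5184 - 22 ≡ 52; y = λ·(10 - 52) - 31 ≡ 11. → (52, 11)
6Q: (52, 11) + (12, 29). λ = (29 - 11)/(12 - 52) ≡ 18/33 mod 73. 33⁻¹ ≡ 31 (mod 73), so λ ≡ 47.
  x = λ² - 52 - 12 = 2209 - 64 ≡ 28; y = λ·(52 - 28) - 11 ≡ 22. → (28, 22)
7Q: (28, 22) + (12, 29). λ = (29 - 22)/(12 - 28) ≡ 7/57 mod 73. 57⁻¹ ≡ 41 (mod 73), so λ ≡ 68.
  x = λ² - 28 - 12 = 4624 - 40 ≡ 58; y = λ·(28 - 58) - 22 ≡ 55. → (58, 55)
8Q: (58, 55) + (12, 29). λ = (29 - 55)/(12 - 58) ≡ 47/27 mod 73. 27⁻¹ ≡ 46 (mod 73), so λ ≡ 45.
  x = λ² - 58 - 12 = 2025 - 70 ≡ 57; y = λ·(58 - 57) - 55 ≡ 63. → (57, 63)
9Q: (57, 63) + (12, 29). λ = (29 - 63)/(12 - 57) ≡ 39/28 mod 73. 28⁻¹ ≡ 60 (mod 73), so λ ≡ 4.
  x = λ² - 57 - 12 = 16 - 69 ≡ 20; y = λ·(57 - 20) - 63 ≡ 12. → (20, 12)
10Q: (20, 12) + (12, 29). λ = (29 - 12)/(12 - 20) ≡ 17/65 mod 73. 65⁻¹ ≡ 9 (mod 73), so λ ≡ 7.
  x = λ² - 20 - 12 = 49 - 32 ≡ 17; y = λ·(20 - 17) - 12 ≡ 9. → (17, 9)
11Q: (17, 9) + (12, 29). λ = (29 - 9)/(12 - 17) ≡ 20/68 mod 73. 68⁻¹ ≡ 29 (mod 73), so λ ≡ 69.
  x = λ² - 17 - 12 = 4761 - 29 ≡ 60; y = λ·(17 - 60) - 9 ≡ 17. → (60, 17)

(60, 17)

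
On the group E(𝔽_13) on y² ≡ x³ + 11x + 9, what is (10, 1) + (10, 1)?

tangent at (10, 1): λ = (3·10² + 11)/(2·1) ≡ 12/2. 2⁻¹ ≡ 7 (mod 13) since 2·7 = 14 ≡ 1, so λ ≡ 12·7 ≡ 6.
  x = λ² - 10 - 10 = 36 - 20 ≡ 3; y = λ·(10 - 3) - 1 ≡ 2. → (3, 2)

(3, 2)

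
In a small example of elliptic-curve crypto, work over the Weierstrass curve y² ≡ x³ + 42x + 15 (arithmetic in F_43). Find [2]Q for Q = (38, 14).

tangent at (38, 14): λ = (3·38² + 42)/(2·14) ≡ 31/28. 28⁻¹ ≡ 20 (mod 43) since 28·20 = 560 ≡ 1, so λ ≡ 31·20 ≡ 18.
  x = λ² - 38 - 38 = 324 - 76 ≡ 33; y = λ·(38 - 33) - 14 ≡ 33. → (33, 33)

(33, 33)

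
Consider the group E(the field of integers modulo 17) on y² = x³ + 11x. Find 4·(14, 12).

Write G = (14, 12).
Repeated addition: build up to 4G.
2G: tangent at (14, 12): λ = (3·14² + 11)/(2·12) ≡ 4/7. 7⁻¹ ≡ 5 (mod 17), so λ ≡ 4·5 ≡ 3.
  x = λ² - 14 - 14 = 9 - 28 ≡ 15; y = λ·(14 - 15) - 12 ≡ 2. → (15, 2)
3G: (15, 2) + (14, 12). λ = (12 - 2)/(14 - 15) ≡ 10/16 mod 17. 16⁻¹ ≡ 16 (mod 17), so λ ≡ 7.
  x = λ² - 15 - 14 = 49 - 29 ≡ 3; y = λ·(15 - 3) - 2 ≡ 14. → (3, 14)
4G: (3, 14) + (14, 12). λ = (12 - 14)/(14 - 3) ≡ 15/11 mod 17. 11⁻¹ ≡ 14 (mod 17) since 11·14 = 154 ≡ 1, so λ ≡ 6.
  x = λ² - 3 - 14 = 36 - 17 ≡ 2; y = λ·(3 - 2) - 14 ≡ 9. → (2, 9)

(2, 9)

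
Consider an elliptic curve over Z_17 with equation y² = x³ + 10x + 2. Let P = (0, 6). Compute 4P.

Repeated addition: build up to 4P.
2P: tangent at (0, 6): λ = (3·0² + 10)/(2·6) ≡ 10/12. 12⁻¹ ≡ 10 (mod 17), so λ ≡ 10·10 ≡ 15.
  x = λ² - 0 - 0 = 225 - 0 ≡ 4; y = λ·(0 - 4) - 6 ≡ 2. → (4, 2)
3P: (4, 2) + (0, 6). λ = (6 - 2)/(0 - 4) ≡ 4/13 mod 17. 13⁻¹ ≡ 4 (mod 17), so λ ≡ 16.
  x = λ² - 4 - 0 = 256 - 4 ≡ 14; y = λ·(4 - 14) - 2 ≡ 8. → (14, 8)
4P: (14, 8) + (0, 6). λ = (6 - 8)/(0 - 14) ≡ 15/3 mod 17. 3⁻¹ ≡ 6 (mod 17), so λ ≡ 5.
  x = λ² - 14 - 0 = 25 - 14 ≡ 11; y = λ·(14 - 11) - 8 ≡ 7. → (11, 7)

(11, 7)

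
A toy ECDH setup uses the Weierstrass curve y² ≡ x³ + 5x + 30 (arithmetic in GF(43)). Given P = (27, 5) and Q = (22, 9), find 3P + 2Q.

First 3P:
Repeated addition: build up to 3P.
2P: tangent at (27, 5): λ = (3·27² + 5)/(2·5) ≡ 42/10. 10⁻¹ ≡ 13 (mod 43), so λ ≡ 42·13 ≡ 30.
  x = λ² - 27 - 27 = 900 - 54 ≡ 29; y = λ·(27 - 29) - 5 ≡ 21. → (29, 21)
3P: (29, 21) + (27, 5). λ = (5 - 21)/(27 - 29) ≡ 27/41 mod 43. 41⁻¹ ≡ 21 (mod 43) since 41·21 = 861 ≡ 1, so λ ≡ 8.
  x = λ² - 29 - 27 = 64 - 56 ≡ 8; y = λ·(29 - 8) - 21 ≡ 18. → (8, 18)
3P = (8, 18).
Next 2Q:
Repeated addition: build up to 2Q.
2Q: tangent at (22, 9): λ = (3·22² + 5)/(2·9) ≡ 38/18. 18⁻¹ ≡ 12 (mod 43) since 18·12 = 216 ≡ 1, so λ ≡ 38·12 ≡ 26.
  x = λ² - 22 - 22 = 676 - 44 ≡ 30; y = λ·(22 - 30) - 9 ≡ 41. → (30, 41)
2Q = (30, 41).
Finally 3P + 2Q:
(8, 18) + (30, 41). λ = (41 - 18)/(30 - 8) ≡ 23/22 mod 43. 22⁻¹ ≡ 2 (mod 43) since 22·2 = 44 ≡ 1, so λ ≡ 3.
  x = λ² - 8 - 30 = 9 - 38 ≡ 14; y = λ·(8 - 14) - 18 ≡ 7. → (14, 7)

(14, 7)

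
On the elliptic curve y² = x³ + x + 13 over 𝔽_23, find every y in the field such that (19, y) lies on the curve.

x³ + 1x + 13 = 6891 ≡ 14 (mod 23).
14 is a non-residue mod 23; no y exists.

none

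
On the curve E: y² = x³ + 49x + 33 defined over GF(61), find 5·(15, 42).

(30, 4)

Write P = (15, 42).
Repeated addition: build up to 5P.
2P: tangent at (15, 42): λ = (3·15² + 49)/(2·42) ≡ 53/23. 23⁻¹ ≡ 8 (mod 61) since 23·8 = 184 ≡ 1, so λ ≡ 53·8 ≡ 58.
  x = λ² - 15 - 15 = 3364 - 30 ≡ 40; y = λ·(15 - 40) - 42 ≡ 33. → (40, 33)
3P: (40, 33) + (15, 42). λ = (42 - 33)/(15 - 40) ≡ 9/36 mod 61. 36⁻¹ ≡ 39 (mod 61), so λ ≡ 46.
  x = λ² - 40 - 15 = 2116 - 55 ≡ 48; y = λ·(40 - 48) - 33 ≡ 26. → (48, 26)
4P: (48, 26) + (15, 42). λ = (42 - 26)/(15 - 48) ≡ 16/28 mod 61. 28⁻¹ ≡ 24 (mod 61), so λ ≡ 18.
  x = λ² - 48 - 15 = 324 - 63 ≡ 17; y = λ·(48 - 17) - 26 ≡ 44. → (17, 44)
5P: (17, 44) + (15, 42). λ = (42 - 44)/(15 - 17) ≡ 59/59 mod 61. 59⁻¹ ≡ 30 (mod 61), so λ ≡ 1.
  x = λ² - 17 - 15 = 1 - 32 ≡ 30; y = λ·(17 - 30) - 44 ≡ 4. → (30, 4)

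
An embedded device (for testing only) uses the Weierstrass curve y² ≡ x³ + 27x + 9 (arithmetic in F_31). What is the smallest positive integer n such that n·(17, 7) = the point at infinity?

10

2P: tangent at (17, 7): λ = (3·17² + 27)/(2·7) ≡ 26/14. 14⁻¹ ≡ 20 (mod 31), so λ ≡ 26·20 ≡ 24.
  x = λ² - 17 - 17 = 576 - 34 ≡ 15; y = λ·(17 - 15) - 7 ≡ 10. → (15, 10)
3P: (15, 10) + (17, 7). λ = (7 - 10)/(17 - 15) ≡ 28/2 mod 31. 2⁻¹ ≡ 16 (mod 31) since 2·16 = 32 ≡ 1, so λ ≡ 14.
  x = λ² - 15 - 17 = 196 - 32 ≡ 9; y = λ·(15 - 9) - 10 ≡ 12. → (9, 12)
4P: (9, 12) + (17, 7). λ = (7 - 12)/(17 - 9) ≡ 26/8 mod 31. 8⁻¹ ≡ 4 (mod 31), so λ ≡ 11.
  x = λ² - 9 - 17 = 121 - 26 ≡ 2; y = λ·(9 - 2) - 12 ≡ 3. → (2, 3)
5P: (2, 3) + (17, 7). λ = (7 - 3)/(17 - 2) ≡ 4/15 mod 31. 15⁻¹ ≡ 29 (mod 31), so λ ≡ 23.
  x = λ² - 2 - 17 = 529 - 19 ≡ 14; y = λ·(2 - 14) - 3 ≡ 0. → (14, 0)
6P: (14, 0) + (17, 7). λ = (7 - 0)/(17 - 14) ≡ 7/3 mod 31. 3⁻¹ ≡ 21 (mod 31) since 3·21 = 63 ≡ 1, so λ ≡ 23.
  x = λ² - 14 - 17 = 529 - 31 ≡ 2; y = λ·(14 - 2) - 0 ≡ 28. → (2, 28)
7P: (2, 28) + (17, 7). λ = (7 - 28)/(17 - 2) ≡ 10/15 mod 31. 15⁻¹ ≡ 29 (mod 31) since 15·29 = 435 ≡ 1, so λ ≡ 11.
  x = λ² - 2 - 17 = 121 - 19 ≡ 9; y = λ·(2 - 9) - 28 ≡ 19. → (9, 19)
8P: (9, 19) + (17, 7). λ = (7 - 19)/(17 - 9) ≡ 19/8 mod 31. 8⁻¹ ≡ 4 (mod 31) since 8·4 = 32 ≡ 1, so λ ≡ 14.
  x = λ² - 9 - 17 = 196 - 26 ≡ 15; y = λ·(9 - 15) - 19 ≡ 21. → (15, 21)
9P: (15, 21) + (17, 7). λ = (7 - 21)/(17 - 15) ≡ 17/2 mod 31. 2⁻¹ ≡ 16 (mod 31), so λ ≡ 24.
  x = λ² - 15 - 17 = 576 - 32 ≡ 17; y = λ·(15 - 17) - 21 ≡ 24. → (17, 24)
10P: (17, 24) + (17, 7): same x and y₁ ≡ -y₂, so the sum is the point at infinity.
10P = the point at infinity, so the order is 10.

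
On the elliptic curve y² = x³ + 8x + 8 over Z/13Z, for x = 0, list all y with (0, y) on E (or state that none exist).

none

x³ + 8x + 8 = 8 ≡ 8 (mod 13).
8 is a non-residue mod 13; no y exists.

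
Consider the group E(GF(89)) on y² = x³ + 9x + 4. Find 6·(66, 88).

(80, 66)

Write P = (66, 88).
Repeated addition: build up to 6P.
2P: tangent at (66, 88): λ = (3·66² + 9)/(2·88) ≡ 83/87. 87⁻¹ ≡ 44 (mod 89), so λ ≡ 83·44 ≡ 3.
  x = λ² - 66 - 66 = 9 - 132 ≡ 55; y = λ·(66 - 55) - 88 ≡ 34. → (55, 34)
3P: (55, 34) + (66, 88). λ = (88 - 34)/(66 - 55) ≡ 54/11 mod 89. 11⁻¹ ≡ 81 (mod 89), so λ ≡ 13.
  x = λ² - 55 - 66 = 169 - 121 ≡ 48; y = λ·(55 - 48) - 34 ≡ 57. → (48, 57)
4P: (48, 57) + (66, 88). λ = (88 - 57)/(66 - 48) ≡ 31/18 mod 89. 18⁻¹ ≡ 5 (mod 89), so λ ≡ 66.
  x = λ² - 48 - 66 = 4356 - 114 ≡ 59; y = λ·(48 - 59) - 57 ≡ 18. → (59, 18)
5P: (59, 18) + (66, 88). λ = (88 - 18)/(66 - 59) ≡ 70/7 mod 89. 7⁻¹ ≡ 51 (mod 89), so λ ≡ 10.
  x = λ² - 59 - 66 = 100 - 125 ≡ 64; y = λ·(59 - 64) - 18 ≡ 21. → (64, 21)
6P: (64, 21) + (66, 88). λ = (88 - 21)/(66 - 64) ≡ 67/2 mod 89. 2⁻¹ ≡ 45 (mod 89), so λ ≡ 78.
  x = λ² - 64 - 66 = 6084 - 130 ≡ 80; y = λ·(64 - 80) - 21 ≡ 66. → (80, 66)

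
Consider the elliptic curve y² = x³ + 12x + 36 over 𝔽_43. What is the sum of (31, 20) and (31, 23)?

The two points share x = 31 and their y-coordinates satisfy 20 + 23 ≡ 0 (mod 43), so they are inverses. Their sum is the point at infinity.

O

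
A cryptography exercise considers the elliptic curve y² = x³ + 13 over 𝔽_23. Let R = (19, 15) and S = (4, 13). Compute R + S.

(19, 15) + (4, 13). λ = (13 - 15)/(4 - 19) ≡ 21/8 mod 23. 8⁻¹ ≡ 3 (mod 23), so λ ≡ 17.
  x = λ² - 19 - 4 = 289 - 23 ≡ 13; y = λ·(19 - 13) - 15 ≡ 18. → (13, 18)

(13, 18)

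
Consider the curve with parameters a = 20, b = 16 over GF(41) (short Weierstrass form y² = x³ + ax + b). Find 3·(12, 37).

(32, 3)

Write G = (12, 37).
Repeated addition: build up to 3G.
2G: tangent at (12, 37): λ = (3·12² + 20)/(2·37) ≡ 1/33. 33⁻¹ ≡ 5 (mod 41), so λ ≡ 1·5 ≡ 5.
  x = λ² - 12 - 12 = 25 - 24 ≡ 1; y = λ·(12 - 1) - 37 ≡ 18. → (1, 18)
3G: (1, 18) + (12, 37). λ = (37 - 18)/(12 - 1) ≡ 19/11 mod 41. 11⁻¹ ≡ 15 (mod 41), so λ ≡ 39.
  x = λ² - 1 - 12 = 1521 - 13 ≡ 32; y = λ·(1 - 32) - 18 ≡ 3. → (32, 3)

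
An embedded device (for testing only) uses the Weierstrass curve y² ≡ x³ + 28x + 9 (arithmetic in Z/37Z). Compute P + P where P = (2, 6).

tangent at (2, 6): λ = (3·2² + 28)/(2·6) ≡ 3/12. 12⁻¹ ≡ 34 (mod 37), so λ ≡ 3·34 ≡ 28.
  x = λ² - 2 - 2 = 784 - 4 ≡ 3; y = λ·(2 - 3) - 6 ≡ 3. → (3, 3)

(3, 3)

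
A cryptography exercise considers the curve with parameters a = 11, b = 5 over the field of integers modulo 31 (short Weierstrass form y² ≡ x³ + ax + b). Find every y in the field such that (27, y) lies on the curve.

none

x³ + 11x + 5 = 19985 ≡ 21 (mod 31).
21 is a non-residue mod 31; no y exists.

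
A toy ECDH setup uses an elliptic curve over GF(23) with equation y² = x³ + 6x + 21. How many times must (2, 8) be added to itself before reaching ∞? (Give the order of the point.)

2P: tangent at (2, 8): λ = (3·2² + 6)/(2·8) ≡ 18/16. 16⁻¹ ≡ 13 (mod 23) since 16·13 = 208 ≡ 1, so λ ≡ 18·13 ≡ 4.
  x = λ² - 2 - 2 = 16 - 4 ≡ 12; y = λ·(2 - 12) - 8 ≡ 21. → (12, 21)
3P: (12, 21) + (2, 8). λ = (8 - 21)/(2 - 12) ≡ 10/13 mod 23. 13⁻¹ ≡ 16 (mod 23) since 13·16 = 208 ≡ 1, so λ ≡ 22.
  x = λ² - 12 - 2 = 484 - 14 ≡ 10; y = λ·(12 - 10) - 21 ≡ 0. → (10, 0)
4P: (10, 0) + (2, 8). λ = (8 - 0)/(2 - 10) ≡ 8/15 mod 23. 15⁻¹ ≡ 20 (mod 23), so λ ≡ 22.
  x = λ² - 10 - 2 = 484 - 12 ≡ 12; y = λ·(10 - 12) - 0 ≡ 2. → (12, 2)
5P: (12, 2) + (2, 8). λ = (8 - 2)/(2 - 12) ≡ 6/13 mod 23. 13⁻¹ ≡ 16 (mod 23), so λ ≡ 4.
  x = λ² - 12 - 2 = 16 - 14 ≡ 2; y = λ·(12 - 2) - 2 ≡ 15. → (2, 15)
6P: (2, 15) + (2, 8): same x and y₁ ≡ -y₂, so the sum is ∞.
6P = ∞, so the order is 6.

6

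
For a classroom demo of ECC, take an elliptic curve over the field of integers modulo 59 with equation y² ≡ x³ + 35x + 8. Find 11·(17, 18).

Write P = (17, 18).
Double-and-add on 11 = (1011)₂. Start with P = (17, 18) for the leading 1-bit.
double: tangent at (17, 18): λ = (3·17² + 35)/(2·18) ≡ 17/36. 36⁻¹ ≡ 41 (mod 59), so λ ≡ 17·41 ≡ 48.
  x = λ² - 17 - 17 = 2304 - 34 ≡ 28; y = λ·(17 - 28) - 18 ≡ 44. → (28, 44)
double: tangent at (28, 44): λ = (3·28² + 35)/(2·44) ≡ 27/29. 29⁻¹ ≡ 57 (mod 59) since 29·57 = 1653 ≡ 1, so λ ≡ 27·57 ≡ 5.
  x = λ² - 28 - 28 = 25 - 56 ≡ 28; y = λ·(28 - 28) - 44 ≡ 15. → (28, 15)
add P: (28, 15) + (17, 18). λ = (18 - 15)/(17 - 28) ≡ 3/48 mod 59. 48⁻¹ ≡ 16 (mod 59) since 48·16 = 768 ≡ 1, so λ ≡ 48.
  x = λ² - 28 - 17 = 2304 - 45 ≡ 17; y = λ·(28 - 17) - 15 ≡ 41. → (17, 41)
double: tangent at (17, 41): λ = (3·17² + 35)/(2·41) ≡ 17/23. 23⁻¹ ≡ 18 (mod 59), so λ ≡ 17·18 ≡ 11.
  x = λ² - 17 - 17 = 121 - 34 ≡ 28; y = λ·(17 - 28) - 41 ≡ 15. → (28, 15)
add P: (28, 15) + (17, 18). λ = (18 - 15)/(17 - 28) ≡ 3/48 mod 59. 48⁻¹ ≡ 16 (mod 59) since 48·16 = 768 ≡ 1, so λ ≡ 48.
  x = λ² - 28 - 17 = 2304 - 45 ≡ 17; y = λ·(28 - 17) - 15 ≡ 41. → (17, 41)

(17, 41)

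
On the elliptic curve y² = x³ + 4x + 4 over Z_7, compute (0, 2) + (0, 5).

The two points share x = 0 and their y-coordinates satisfy 2 + 5 ≡ 0 (mod 7), so they are inverses. Their sum is 𝒪.

O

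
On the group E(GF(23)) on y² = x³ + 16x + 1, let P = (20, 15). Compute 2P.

(9, 0)

tangent at (20, 15): λ = (3·20² + 16)/(2·15) ≡ 20/7. 7⁻¹ ≡ 10 (mod 23) since 7·10 = 70 ≡ 1, so λ ≡ 20·10 ≡ 16.
  x = λ² - 20 - 20 = 256 - 40 ≡ 9; y = λ·(20 - 9) - 15 ≡ 0. → (9, 0)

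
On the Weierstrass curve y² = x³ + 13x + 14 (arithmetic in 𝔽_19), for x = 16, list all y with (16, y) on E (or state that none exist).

x³ + 13x + 14 = 4318 ≡ 5 (mod 19).
Square roots of 5 mod 19: 9 and 10 (since 9² = 81 ≡ 5).

9, 10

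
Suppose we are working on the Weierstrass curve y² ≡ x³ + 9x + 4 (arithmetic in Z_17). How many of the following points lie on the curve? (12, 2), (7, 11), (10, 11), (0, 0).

2

(12, 2): 2² ≡ 4, rhs ≡ 4 → on.
(7, 11): 11² ≡ 2, rhs ≡ 2 → on.
(10, 11): 11² ≡ 2, rhs ≡ 6 → off.
(0, 0): 0² ≡ 0, rhs ≡ 4 → off.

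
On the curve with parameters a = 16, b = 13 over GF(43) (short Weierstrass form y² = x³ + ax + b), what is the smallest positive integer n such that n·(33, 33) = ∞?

4

2P: tangent at (33, 33): λ = (3·33² + 16)/(2·33) ≡ 15/23. 23⁻¹ ≡ 15 (mod 43), so λ ≡ 15·15 ≡ 10.
  x = λ² - 33 - 33 = 100 - 66 ≡ 34; y = λ·(33 - 34) - 33 ≡ 0. → (34, 0)
3P: (34, 0) + (33, 33). λ = (33 - 0)/(33 - 34) ≡ 33/42 mod 43. 42⁻¹ ≡ 42 (mod 43) since 42·42 = 1764 ≡ 1, so λ ≡ 10.
  x = λ² - 34 - 33 = 100 - 67 ≡ 33; y = λ·(34 - 33) - 0 ≡ 10. → (33, 10)
4P: (33, 10) + (33, 33): same x and y₁ ≡ -y₂, so the sum is ∞.
4P = ∞, so the order is 4.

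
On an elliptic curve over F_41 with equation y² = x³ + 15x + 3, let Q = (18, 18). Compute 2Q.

tangent at (18, 18): λ = (3·18² + 15)/(2·18) ≡ 3/36. 36⁻¹ ≡ 8 (mod 41), so λ ≡ 3·8 ≡ 24.
  x = λ² - 18 - 18 = 576 - 36 ≡ 7; y = λ·(18 - 7) - 18 ≡ 0. → (7, 0)

(7, 0)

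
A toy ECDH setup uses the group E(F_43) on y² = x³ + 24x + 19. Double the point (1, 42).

tangent at (1, 42): λ = (3·1² + 24)/(2·42) ≡ 27/41. 41⁻¹ ≡ 21 (mod 43) since 41·21 = 861 ≡ 1, so λ ≡ 27·21 ≡ 8.
  x = λ² - 1 - 1 = 64 - 2 ≡ 19; y = λ·(1 - 19) - 42 ≡ 29. → (19, 29)

(19, 29)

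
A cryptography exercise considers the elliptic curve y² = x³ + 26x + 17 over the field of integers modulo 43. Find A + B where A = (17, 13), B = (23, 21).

(0, 24)

(17, 13) + (23, 21). λ = (21 - 13)/(23 - 17) ≡ 8/6 mod 43. 6⁻¹ ≡ 36 (mod 43) since 6·36 = 216 ≡ 1, so λ ≡ 30.
  x = λ² - 17 - 23 = 900 - 40 ≡ 0; y = λ·(17 - 0) - 13 ≡ 24. → (0, 24)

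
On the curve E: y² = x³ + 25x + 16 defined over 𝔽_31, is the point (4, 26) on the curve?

yes

y² = 26² ≡ 25; x³ + 25x + 16 = 180 ≡ 25 (mod 31). 25 = 25.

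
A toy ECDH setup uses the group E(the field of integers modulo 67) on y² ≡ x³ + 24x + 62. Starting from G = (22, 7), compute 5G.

(29, 42)

Repeated addition: build up to 5G.
2G: tangent at (22, 7): λ = (3·22² + 24)/(2·7) ≡ 2/14. 14⁻¹ ≡ 24 (mod 67) since 14·24 = 336 ≡ 1, so λ ≡ 2·24 ≡ 48.
  x = λ² - 22 - 22 = 2304 - 44 ≡ 49; y = λ·(22 - 49) - 7 ≡ 37. → (49, 37)
3G: (49, 37) + (22, 7). λ = (7 - 37)/(22 - 49) ≡ 37/40 mod 67. 40⁻¹ ≡ 62 (mod 67), so λ ≡ 16.
  x = λ² - 49 - 22 = 256 - 71 ≡ 51; y = λ·(49 - 51) - 37 ≡ 65. → (51, 65)
4G: (51, 65) + (22, 7). λ = (7 - 65)/(22 - 51) ≡ 9/38 mod 67. 38⁻¹ ≡ 30 (mod 67) since 38·30 = 1140 ≡ 1, so λ ≡ 2.
  x = λ² - 51 - 22 = 4 - 73 ≡ 65; y = λ·(51 - 65) - 65 ≡ 41. → (65, 41)
5G: (65, 41) + (22, 7). λ = (7 - 41)/(22 - 65) ≡ 33/24 mod 67. 24⁻¹ ≡ 14 (mod 67), so λ ≡ 60.
  x = λ² - 65 - 22 = 3600 - 87 ≡ 29; y = λ·(65 - 29) - 41 ≡ 42. → (29, 42)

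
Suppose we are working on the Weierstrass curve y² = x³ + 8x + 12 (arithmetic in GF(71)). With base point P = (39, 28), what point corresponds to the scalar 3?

Repeated addition: build up to 3P.
2P: tangent at (39, 28): λ = (3·39² + 8)/(2·28) ≡ 27/56. 56⁻¹ ≡ 52 (mod 71), so λ ≡ 27·52 ≡ 55.
  x = λ² - 39 - 39 = 3025 - 78 ≡ 36; y = λ·(39 - 36) - 28 ≡ 66. → (36, 66)
3P: (36, 66) + (39, 28). λ = (28 - 66)/(39 - 36) ≡ 33/3 mod 71. 3⁻¹ ≡ 24 (mod 71), so λ ≡ 11.
  x = λ² - 36 - 39 = 121 - 75 ≡ 46; y = λ·(36 - 46) - 66 ≡ 37. → (46, 37)

(46, 37)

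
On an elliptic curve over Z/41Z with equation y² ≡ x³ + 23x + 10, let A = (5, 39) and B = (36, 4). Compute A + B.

(2, 33)

(5, 39) + (36, 4). λ = (4 - 39)/(36 - 5) ≡ 6/31 mod 41. 31⁻¹ ≡ 4 (mod 41) since 31·4 = 124 ≡ 1, so λ ≡ 24.
  x = λ² - 5 - 36 = 576 - 41 ≡ 2; y = λ·(5 - 2) - 39 ≡ 33. → (2, 33)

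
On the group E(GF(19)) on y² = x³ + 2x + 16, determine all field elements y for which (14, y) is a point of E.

none

x³ + 2x + 16 = 2788 ≡ 14 (mod 19).
14 is a non-residue mod 19; no y exists.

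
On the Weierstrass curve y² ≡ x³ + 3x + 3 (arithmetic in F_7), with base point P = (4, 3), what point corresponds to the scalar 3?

Repeated addition: build up to 3P.
2P: tangent at (4, 3): λ = (3·4² + 3)/(2·3) ≡ 2/6. 6⁻¹ ≡ 6 (mod 7) since 6·6 = 36 ≡ 1, so λ ≡ 2·6 ≡ 5.
  x = λ² - 4 - 4 = 25 - 8 ≡ 3; y = λ·(4 - 3) - 3 ≡ 2. → (3, 2)
3P: (3, 2) + (4, 3). λ = (3 - 2)/(4 - 3) ≡ 1/1 mod 7. 1⁻¹ ≡ 1 (mod 7), so λ ≡ 1.
  x = λ² - 3 - 4 = 1 - 7 ≡ 1; y = λ·(3 - 1) - 2 ≡ 0. → (1, 0)

(1, 0)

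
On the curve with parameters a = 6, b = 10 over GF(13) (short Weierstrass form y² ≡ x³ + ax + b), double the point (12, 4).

(12, 9)

tangent at (12, 4): λ = (3·12² + 6)/(2·4) ≡ 9/8. 8⁻¹ ≡ 5 (mod 13) since 8·5 = 40 ≡ 1, so λ ≡ 9·5 ≡ 6.
  x = λ² - 12 - 12 = 36 - 24 ≡ 12; y = λ·(12 - 12) - 4 ≡ 9. → (12, 9)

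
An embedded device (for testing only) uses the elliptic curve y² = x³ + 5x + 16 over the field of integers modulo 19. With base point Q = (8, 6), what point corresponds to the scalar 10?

Double-and-add on 10 = (1010)₂. Start with Q = (8, 6) for the leading 1-bit.
double: tangent at (8, 6): λ = (3·8² + 5)/(2·6) ≡ 7/12. 12⁻¹ ≡ 8 (mod 19), so λ ≡ 7·8 ≡ 18.
  x = λ² - 8 - 8 = 324 - 16 ≡ 4; y = λ·(8 - 4) - 6 ≡ 9. → (4, 9)
double: tangent at (4, 9): λ = (3·4² + 5)/(2·9) ≡ 15/18. 18⁻¹ ≡ 18 (mod 19) since 18·18 = 324 ≡ 1, so λ ≡ 15·18 ≡ 4.
  x = λ² - 4 - 4 = 16 - 8 ≡ 8; y = λ·(4 - 8) - 9 ≡ 13. → (8, 13)
add Q: (8, 13) + (8, 6): same x and y₁ ≡ -y₂, so the sum is 𝒪.
double: 𝒪 + 𝒪 = 𝒪 (identity).

O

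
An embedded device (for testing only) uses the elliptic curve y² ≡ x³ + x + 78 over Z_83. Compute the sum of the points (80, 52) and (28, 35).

(45, 60)

(80, 52) + (28, 35). λ = (35 - 52)/(28 - 80) ≡ 66/31 mod 83. 31⁻¹ ≡ 75 (mod 83), so λ ≡ 53.
  x = λ² - 80 - 28 = 2809 - 108 ≡ 45; y = λ·(80 - 45) - 52 ≡ 60. → (45, 60)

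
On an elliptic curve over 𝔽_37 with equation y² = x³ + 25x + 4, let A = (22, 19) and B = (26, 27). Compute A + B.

(30, 2)

(22, 19) + (26, 27). λ = (27 - 19)/(26 - 22) ≡ 8/4 mod 37. 4⁻¹ ≡ 28 (mod 37), so λ ≡ 2.
  x = λ² - 22 - 26 = 4 - 48 ≡ 30; y = λ·(22 - 30) - 19 ≡ 2. → (30, 2)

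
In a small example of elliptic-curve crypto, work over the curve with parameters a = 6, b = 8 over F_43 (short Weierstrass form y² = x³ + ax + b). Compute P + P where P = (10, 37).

(39, 36)

tangent at (10, 37): λ = (3·10² + 6)/(2·37) ≡ 5/31. 31⁻¹ ≡ 25 (mod 43), so λ ≡ 5·25 ≡ 39.
  x = λ² - 10 - 10 = 1521 - 20 ≡ 39; y = λ·(10 - 39) - 37 ≡ 36. → (39, 36)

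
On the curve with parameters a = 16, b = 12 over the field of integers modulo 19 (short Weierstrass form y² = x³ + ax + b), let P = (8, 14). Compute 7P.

Double-and-add on 7 = (111)₂. Start with P = (8, 14) for the leading 1-bit.
double: tangent at (8, 14): λ = (3·8² + 16)/(2·14) ≡ 18/9. 9⁻¹ ≡ 17 (mod 19) since 9·17 = 153 ≡ 1, so λ ≡ 18·17 ≡ 2.
  x = λ² - 8 - 8 = 4 - 16 ≡ 7; y = λ·(8 - 7) - 14 ≡ 7. → (7, 7)
add P: (7, 7) + (8, 14). λ = (14 - 7)/(8 - 7) ≡ 7/1 mod 19. 1⁻¹ ≡ 1 (mod 19), so λ ≡ 7.
  x = λ² - 7 - 8 = 49 - 15 ≡ 15; y = λ·(7 - 15) - 7 ≡ 13. → (15, 13)
double: tangent at (15, 13): λ = (3·15² + 16)/(2·13) ≡ 7/7. 7⁻¹ ≡ 11 (mod 19), so λ ≡ 7·11 ≡ 1.
  x = λ² - 15 - 15 = 1 - 30 ≡ 9; y = λ·(15 - 9) - 13 ≡ 12. → (9, 12)
add P: (9, 12) + (8, 14). λ = (14 - 12)/(8 - 9) ≡ 2/18 mod 19. 18⁻¹ ≡ 18 (mod 19), so λ ≡ 17.
  x = λ² - 9 - 8 = 289 - 17 ≡ 6; y = λ·(9 - 6) - 12 ≡ 1. → (6, 1)

(6, 1)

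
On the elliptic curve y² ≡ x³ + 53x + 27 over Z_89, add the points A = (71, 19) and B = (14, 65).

(71, 19) + (14, 65). λ = (65 - 19)/(14 - 71) ≡ 46/32 mod 89. 32⁻¹ ≡ 64 (mod 89) since 32·64 = 2048 ≡ 1, so λ ≡ 7.
  x = λ² - 71 - 14 = 49 - 85 ≡ 53; y = λ·(71 - 53) - 19 ≡ 18. → (53, 18)

(53, 18)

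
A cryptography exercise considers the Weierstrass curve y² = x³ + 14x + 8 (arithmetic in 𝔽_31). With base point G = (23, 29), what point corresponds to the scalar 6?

(13, 0)

Repeated addition: build up to 6G.
2G: tangent at (23, 29): λ = (3·23² + 14)/(2·29) ≡ 20/27. 27⁻¹ ≡ 23 (mod 31), so λ ≡ 20·23 ≡ 26.
  x = λ² - 23 - 23 = 676 - 46 ≡ 10; y = λ·(23 - 10) - 29 ≡ 30. → (10, 30)
3G: (10, 30) + (23, 29). λ = (29 - 30)/(23 - 10) ≡ 30/13 mod 31. 13⁻¹ ≡ 12 (mod 31), so λ ≡ 19.
  x = λ² - 10 - 23 = 361 - 33 ≡ 18; y = λ·(10 - 18) - 30 ≡ 4. → (18, 4)
4G: (18, 4) + (23, 29). λ = (29 - 4)/(23 - 18) ≡ 25/5 mod 31. 5⁻¹ ≡ 25 (mod 31), so λ ≡ 5.
  x = λ² - 18 - 23 = 25 - 41 ≡ 15; y = λ·(18 - 15) - 4 ≡ 11. → (15, 11)
5G: (15, 11) + (23, 29). λ = (29 - 11)/(23 - 15) ≡ 18/8 mod 31. 8⁻¹ ≡ 4 (mod 31), so λ ≡ 10.
  x = λ² - 15 - 23 = 100 - 38 ≡ 0; y = λ·(15 - 0) - 11 ≡ 15. → (0, 15)
6G: (0, 15) + (23, 29). λ = (29 - 15)/(23 - 0) ≡ 14/23 mod 31. 23⁻¹ ≡ 27 (mod 31), so λ ≡ 6.
  x = λ² - 0 - 23 = 36 - 23 ≡ 13; y = λ·(0 - 13) - 15 ≡ 0. → (13, 0)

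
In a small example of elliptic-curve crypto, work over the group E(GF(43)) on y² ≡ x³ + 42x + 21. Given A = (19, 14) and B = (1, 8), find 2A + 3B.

First 2A:
Repeated addition: build up to 2A.
2A: tangent at (19, 14): λ = (3·19² + 42)/(2·14) ≡ 7/28. 28⁻¹ ≡ 20 (mod 43), so λ ≡ 7·20 ≡ 11.
  x = λ² - 19 - 19 = 121 - 38 ≡ 40; y = λ·(19 - 40) - 14 ≡ 13. → (40, 13)
2A = (40, 13).
Next 3B:
Repeated addition: build up to 3B.
2B: tangent at (1, 8): λ = (3·1² + 42)/(2·8) ≡ 2/16. 16⁻¹ ≡ 35 (mod 43), so λ ≡ 2·35 ≡ 27.
  x = λ² - 1 - 1 = 729 - 2 ≡ 39; y = λ·(1 - 39) - 8 ≡ 41. → (39, 41)
3B: (39, 41) + (1, 8). λ = (8 - 41)/(1 - 39) ≡ 10/5 mod 43. 5⁻¹ ≡ 26 (mod 43) since 5·26 = 130 ≡ 1, so λ ≡ 2.
  x = λ² - 39 - 1 = 4 - 40 ≡ 7; y = λ·(39 - 7) - 41 ≡ 23. → (7, 23)
3B = (7, 23).
Finally 2A + 3B:
(40, 13) + (7, 23). λ = (23 - 13)/(7 - 40) ≡ 10/10 mod 43. 10⁻¹ ≡ 13 (mod 43), so λ ≡ 1.
  x = λ² - 40 - 7 = 1 - 47 ≡ 40; y = λ·(40 - 40) - 13 ≡ 30. → (40, 30)

(40, 30)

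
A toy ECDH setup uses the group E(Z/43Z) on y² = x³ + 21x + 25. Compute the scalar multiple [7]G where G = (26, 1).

Repeated addition: build up to 7G.
2G: tangent at (26, 1): λ = (3·26² + 21)/(2·1) ≡ 28/2. 2⁻¹ ≡ 22 (mod 43), so λ ≡ 28·22 ≡ 14.
  x = λ² - 26 - 26 = 196 - 52 ≡ 15; y = λ·(26 - 15) - 1 ≡ 24. → (15, 24)
3G: (15, 24) + (26, 1). λ = (1 - 24)/(26 - 15) ≡ 20/11 mod 43. 11⁻¹ ≡ 4 (mod 43), so λ ≡ 37.
  x = λ² - 15 - 26 = 1369 - 41 ≡ 38; y = λ·(15 - 38) - 24 ≡ 28. → (38, 28)
4G: (38, 28) + (26, 1). λ = (1 - 28)/(26 - 38) ≡ 16/31 mod 43. 31⁻¹ ≡ 25 (mod 43), so λ ≡ 13.
  x = λ² - 38 - 26 = 169 - 64 ≡ 19; y = λ·(38 - 19) - 28 ≡ 4. → (19, 4)
5G: (19, 4) + (26, 1). λ = (1 - 4)/(26 - 19) ≡ 40/7 mod 43. 7⁻¹ ≡ 37 (mod 43), so λ ≡ 18.
  x = λ² - 19 - 26 = 324 - 45 ≡ 21; y = λ·(19 - 21) - 4 ≡ 3. → (21, 3)
6G: (21, 3) + (26, 1). λ = (1 - 3)/(26 - 21) ≡ 41/5 mod 43. 5⁻¹ ≡ 26 (mod 43) since 5·26 = 130 ≡ 1, so λ ≡ 34.
  x = λ² - 21 - 26 = 1156 - 47 ≡ 34; y = λ·(21 - 34) - 3 ≡ 28. → (34, 28)
7G: (34, 28) + (26, 1). λ = (1 - 28)/(26 - 34) ≡ 16/35 mod 43. 35⁻¹ ≡ 16 (mod 43), so λ ≡ 41.
  x = λ² - 34 - 26 = 1681 - 60 ≡ 30; y = λ·(34 - 30) - 28 ≡ 7. → (30, 7)

(30, 7)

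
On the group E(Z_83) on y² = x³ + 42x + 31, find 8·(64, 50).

(8, 7)

Write G = (64, 50).
Double-and-add on 8 = (1000)₂. Start with G = (64, 50) for the leading 1-bit.
double: tangent at (64, 50): λ = (3·64² + 42)/(2·50) ≡ 46/17. 17⁻¹ ≡ 44 (mod 83) since 17·44 = 748 ≡ 1, so λ ≡ 46·44 ≡ 32.
  x = λ² - 64 - 64 = 1024 - 128 ≡ 66; y = λ·(64 - 66) - 50 ≡ 52. → (66, 52)
double: tangent at (66, 52): λ = (3·66² + 42)/(2·52) ≡ 79/21. 21⁻¹ ≡ 4 (mod 83), so λ ≡ 79·4 ≡ 67.
  x = λ² - 66 - 66 = 4489 - 132 ≡ 41; y = λ·(66 - 41) - 52 ≡ 46. → (41, 46)
double: tangent at (41, 46): λ = (3·41² + 42)/(2·46) ≡ 22/9. 9⁻¹ ≡ 37 (mod 83), so λ ≡ 22·37 ≡ 67.
  x = λ² - 41 - 41 = 4489 - 82 ≡ 8; y = λ·(41 - 8) - 46 ≡ 7. → (8, 7)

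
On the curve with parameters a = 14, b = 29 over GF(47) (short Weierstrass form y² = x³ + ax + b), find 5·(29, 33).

(3, 2)

Write G = (29, 33).
Repeated addition: build up to 5G.
2G: tangent at (29, 33): λ = (3·29² + 14)/(2·33) ≡ 46/19. 19⁻¹ ≡ 5 (mod 47) since 19·5 = 95 ≡ 1, so λ ≡ 46·5 ≡ 42.
  x = λ² - 29 - 29 = 1764 - 58 ≡ 14; y = λ·(29 - 14) - 33 ≡ 33. → (14, 33)
3G: (14, 33) + (29, 33). λ = (33 - 33)/(29 - 14) ≡ 0/15 mod 47. 15⁻¹ ≡ 22 (mod 47), so λ ≡ 0.
  x = λ² - 14 - 29 = 0 - 43 ≡ 4; y = λ·(14 - 4) - 33 ≡ 14. → (4, 14)
4G: (4, 14) + (29, 33). λ = (33 - 14)/(29 - 4) ≡ 19/25 mod 47. 25⁻¹ ≡ 32 (mod 47), so λ ≡ 44.
  x = λ² - 4 - 29 = 1936 - 33 ≡ 23; y = λ·(4 - 23) - 14 ≡ 43. → (23, 43)
5G: (23, 43) + (29, 33). λ = (33 - 43)/(29 - 23) ≡ 37/6 mod 47. 6⁻¹ ≡ 8 (mod 47), so λ ≡ 14.
  x = λ² - 23 - 29 = 196 - 52 ≡ 3; y = λ·(23 - 3) - 43 ≡ 2. → (3, 2)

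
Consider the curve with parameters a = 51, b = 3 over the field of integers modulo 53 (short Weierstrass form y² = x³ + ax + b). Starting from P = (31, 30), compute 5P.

Repeated addition: build up to 5P.
2P: tangent at (31, 30): λ = (3·31² + 51)/(2·30) ≡ 19/7. 7⁻¹ ≡ 38 (mod 53), so λ ≡ 19·38 ≡ 33.
  x = λ² - 31 - 31 = 1089 - 62 ≡ 20; y = λ·(31 - 20) - 30 ≡ 15. → (20, 15)
3P: (20, 15) + (31, 30). λ = (30 - 15)/(31 - 20) ≡ 15/11 mod 53. 11⁻¹ ≡ 29 (mod 53), so λ ≡ 11.
  x = λ² - 20 - 31 = 121 - 51 ≡ 17; y = λ·(20 - 17) - 15 ≡ 18. → (17, 18)
4P: (17, 18) + (31, 30). λ = (30 - 18)/(31 - 17) ≡ 12/14 mod 53. 14⁻¹ ≡ 19 (mod 53) since 14·19 = 266 ≡ 1, so λ ≡ 16.
  x = λ² - 17 - 31 = 256 - 48 ≡ 49; y = λ·(17 - 49) - 18 ≡ 0. → (49, 0)
5P: (49, 0) + (31, 30). λ = (30 - 0)/(31 - 49) ≡ 30/35 mod 53. 35⁻¹ ≡ 50 (mod 53), so λ ≡ 16.
  x = λ² - 49 - 31 = 256 - 80 ≡ 17; y = λ·(49 - 17) - 0 ≡ 35. → (17, 35)

(17, 35)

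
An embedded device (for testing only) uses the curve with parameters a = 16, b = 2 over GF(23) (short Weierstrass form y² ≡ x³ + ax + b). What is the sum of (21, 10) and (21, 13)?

O

The two points share x = 21 and their y-coordinates satisfy 10 + 13 ≡ 0 (mod 23), so they are inverses. Their sum is ∞.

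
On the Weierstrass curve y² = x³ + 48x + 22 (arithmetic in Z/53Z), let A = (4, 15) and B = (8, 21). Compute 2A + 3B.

First 2A:
Repeated addition: build up to 2A.
2A: tangent at (4, 15): λ = (3·4² + 48)/(2·15) ≡ 43/30. 30⁻¹ ≡ 23 (mod 53), so λ ≡ 43·23 ≡ 35.
  x = λ² - 4 - 4 = 1225 - 8 ≡ 51; y = λ·(4 - 51) - 15 ≡ 36. → (51, 36)
2A = (51, 36).
Next 3B:
Repeated addition: build up to 3B.
2B: tangent at (8, 21): λ = (3·8² + 48)/(2·21) ≡ 28/42. 42⁻¹ ≡ 24 (mod 53), so λ ≡ 28·24 ≡ 36.
  x = λ² - 8 - 8 = 1296 - 16 ≡ 8; y = λ·(8 - 8) - 21 ≡ 32. → (8, 32)
3B: (8, 32) + (8, 21): same x and y₁ ≡ -y₂, so the sum is O.
3B = O.
Finally 2A + 3B:
(51, 36) + O = (51, 36) (identity).

(51, 36)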